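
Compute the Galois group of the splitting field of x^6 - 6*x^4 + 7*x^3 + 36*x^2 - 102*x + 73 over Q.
The polynomial f is an irreducible sextic over Q, so G = Gal(f/Q) is one of the 16 transitive subgroups 6T1, ..., 6T16 of S_6. The discriminant of f is -16829675182323, which is not a perfect square, so G is not contained in A_6. The transitive groups of degree 6 not contained in A_6 are: C_6 (6T1, order 6), S_3 (6T2, order 6), D_6 (6T3, order 12), C_3 x S_3 (6T5, order 18), A_4 x C_2 (6T6, order 24), S_4 (6T8, order 24), S_3 x S_3 (6T9, order 36), S_4 x C_2 (6T11, order 48), (S_3 x S_3) : C_2 (6T13, order 72), PGL(2,5) (6T14, order 120), S_6 (6T16, order 720). By Dedekind's theorem, for a prime p not dividing disc(f) the degrees of the irreducible factors of f mod p form the cycle type of an element of G. Factoring f modulo the 37 such primes p <= 167 (skipping 3, 19, which divide the discriminant), each new pattern first appears at: mod 2: f = (x^6 + x^3 + 1), pattern 6; mod 7: f = (x^3 + 3x + 5)(x^3 + 5x + 2), pattern 3+3; mod 17: f = (x^2 + 5x + 13)(x^2 + 13x + 11)(x^2 + 16x + 8), pattern 2+2+2; mod 37: f = (x + 2)(x + 9)(x + 15)(x + 24)(x + 26)(x + 35), pattern 1+1+1+1+1+1. No other pattern occurs in this range, so the set of observed cycle types is {6, 3+3, 2+2+2, 1+1+1+1+1+1}. The candidates containing elements of all these cycle types are C_6 (6T1) of order 6, D_6 (6T3) of order 12, C_3 x S_3 (6T5) of order 18, A_4 x C_2 (6T6) of order 24, S_3 x S_3 (6T9) of order 36, S_4 x C_2 (6T11) of order 48, (S_3 x S_3) : C_2 (6T13) of order 72, PGL(2,5) (6T14) of order 120, S_6 (6T16) of order 720; the others are excluded. The observed types are precisely the cycle types that occur in C_6 (6T1). Each of the other remaining candidates has further cycle types, and by the Chebotarev density theorem the matching factorization patterns would occur for a proportion of primes equal to their share of the group: D_6 (6T3) additionally contains elements of type 2+2+1+1 (3 of its 12 elements, about 25% of primes); C_3 x S_3 (6T5) additionally contains elements of type 3+1+1+1 (4 of its 18 elements, about 22% of primes); A_4 x C_2 (6T6) additionally contains elements of type 2+2+1+1, 2+1+1+1+1 (6 of its 24 elements, about 25% of primes); S_3 x S_3 (6T9) additionally contains elements of type 3+1+1+1, 2+2+1+1 (13 of its 36 elements, about 36% of primes); S_4 x C_2 (6T11) additionally contains elements of type 4+2, 4+1+1, 2+2+1+1, 2+1+1+1+1 (24 of its 48 elements, about 50% of primes); (S_3 x S_3) : C_2 (6T13) additionally contains elements of type 4+2, 3+2+1, 3+1+1+1, 2+2+1+1, 2+1+1+1+1 (49 of its 72 elements, about 68% of primes); PGL(2,5) (6T14) additionally contains elements of type 5+1, 4+1+1, 2+2+1+1 (69 of its 120 elements, about 58% of primes); S_6 (6T16) additionally contains elements of type 5+1, 4+2, 4+1+1, 3+2+1, 3+1+1+1, 2+2+1+1, 2+1+1+1+1 (544 of its 720 elements, about 76% of primes). None of the 37 primes tested shows any such pattern (for each of these groups the chance of that is below 10^-4), which rules them out. Hence G = C_6 (6T1), of order 6.

C_6 (order 6)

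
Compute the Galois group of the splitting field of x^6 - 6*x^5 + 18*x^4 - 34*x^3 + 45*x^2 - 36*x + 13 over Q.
6T14: PGL(2,5)

The polynomial f is an irreducible sextic over Q, so G = Gal(f/Q) is one of the 16 transitive subgroups 6T1, ..., 6T16 of S_6. The discriminant of f is -16003008, which is not a perfect square, so G is not contained in A_6. The transitive groups of degree 6 not contained in A_6 are: C_6 (6T1, order 6), S_3 (6T2, order 6), D_6 (6T3, order 12), C_3 x S_3 (6T5, order 18), A_4 x C_2 (6T6, order 24), S_4 (6T8, order 24), S_3 x S_3 (6T9, order 36), S_4 x C_2 (6T11, order 48), (S_3 x S_3) : C_2 (6T13, order 72), PGL(2,5) (6T14, order 120), S_6 (6T16, order 720). By Dedekind's theorem, for a prime p not dividing disc(f) the degrees of the irreducible factors of f mod p form the cycle type of an element of G. Factoring f modulo the 21 such primes p <= 89 (skipping 2, 3, 7, which divide the discriminant), each new pattern first appears at: mod 5: f = (x^6 + 4x^5 + 3x^4 + x^3 + 4x + 3), pattern 6; mod 11: f = (x + 8)(x^5 + 8x^4 + 9x^3 + 4x^2 + 2x + 3), pattern 5+1; mod 13: f = (x)(x + 4)(x^4 + 3x^3 + 6x^2 + 7x + 4), pattern 4+1+1; mod 23: f = (x + 2)(x + 6)(x^2 + 3x + 21)(x^2 + 6x + 10), pattern 2+2+1+1; mod 43: f = (x^3 + 16x^2 + 30x + 18)(x^3 + 21x^2 + 39x + 27), pattern 3+3; mod 61: f = (x^2 + 30x + 2)(x^2 + 41x + 31)(x^2 + 45x + 13), pattern 2+2+2. No other pattern occurs in this range, so the set of observed cycle types is {6, 5+1, 4+1+1, 2+2+1+1, 3+3, 2+2+2}. The candidates containing elements of all these cycle types are PGL(2,5) (6T14) of order 120, S_6 (6T16) of order 720; the others are excluded. The observed types are precisely the cycle types that occur in PGL(2,5) (6T14) (apart from the identity). Each of the other remaining candidates has further cycle types, and by the Chebotarev density theorem the matching factorization patterns would occur for a proportion of primes equal to their share of the group: S_6 (6T16) additionally contains elements of type 4+2, 3+2+1, 3+1+1+1, 2+1+1+1+1 (265 of its 720 elements, about 37% of primes). None of the 21 primes tested shows any such pattern (for each of these groups the chance of that is below 10^-4), which rules them out. Hence G = PGL(2,5) (6T14), of order 120.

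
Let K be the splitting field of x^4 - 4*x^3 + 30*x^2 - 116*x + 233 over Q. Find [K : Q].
The degree of the splitting field over Q equals the order of the Galois group, so first determine the group. The polynomial is an irreducible quartic over Q and its discriminant is 1358954496 = 36864^2, a perfect square, so the Galois group is contained in A_4. The resolvent cubic y^3 - 30*y^2 - 468*y + 10776 is irreducible over Q. An irreducible resolvent with square discriminant gives A_4. The Galois group A_4 (4T4) has order 12, so the splitting field has degree 12 over Q.

12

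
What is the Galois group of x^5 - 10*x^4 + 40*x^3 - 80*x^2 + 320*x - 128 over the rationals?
F_20, the Frobenius group of order 20

The polynomial f is an irreducible quintic over Q, so G = Gal(f/Q) is a transitive subgroup of S_5: one of C_5 (5T1, order 5), D_5 (5T2, order 10), F_20 (5T3, order 20), A_5 (5T4, order 60) or S_5 (5T5, order 120). The discriminant of f is 271790899200000, which is not a perfect square, so G is not contained in A_5. The transitive groups of degree 5 not contained in A_5 are: F_20 (5T3, order 20), S_5 (5T5, order 120). By Dedekind's theorem, for a prime p not dividing disc(f) the degrees of the irreducible factors of f mod p form the cycle type of an element of G. Factoring f modulo the 18 such primes p <= 73 (skipping 2, 3, 5, which divide the discriminant), each new pattern first appears at: mod 7: f = (x + 3)(x^4 + x^3 + 2x^2 + 5x + 4), pattern 4+1; mod 11: f = (x + 10)(x^2 + 3)(x^2 + 2x + 6), pattern 2+2+1; mod 19: f = (x^5 + 9x^4 + 2x^3 + 15x^2 + 16x + 5), pattern 5. No other pattern occurs in this range, so the set of observed cycle types is {4+1, 2+2+1, 5}. The candidates containing elements of all these cycle types are F_20 (5T3) of order 20, S_5 (5T5) of order 120; the others are excluded. The observed types are precisely the cycle types that occur in F_20 (5T3) (apart from the identity). Each of the other remaining candidates has further cycle types, and by the Chebotarev density theorem the matching factorization patterns would occur for a proportion of primes equal to their share of the group: S_5 (5T5) additionally contains elements of type 3+2, 3+1+1, 2+1+1+1 (50 of its 120 elements, about 42% of primes). None of the 18 primes tested shows any such pattern (for each of these groups the chance of that is below 10^-4), which rules them out. Hence G = F_20 (5T3), of order 20.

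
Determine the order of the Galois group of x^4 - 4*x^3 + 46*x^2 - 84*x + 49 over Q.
4

The degree of the splitting field over Q equals the order of the Galois group, so first determine the group. The polynomial is an irreducible quartic over Q and its discriminant is 314703872, which is not a perfect square, so the Galois group is not contained in A_4. The resolvent cubic y^3 - 46*y^2 + 140*y + 1176 has exactly one rational root, so the Galois group is C_4 or D_4. The quartic becomes reducible over Q(sqrt(disc)), so the group is C_4. The Galois group C_4 (4T1) has order 4, so the splitting field has degree 4 over Q.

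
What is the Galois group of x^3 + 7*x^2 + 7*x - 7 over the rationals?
The polynomial is an irreducible cubic over Q and its discriminant is 3136 = 56^2, a perfect square. For an irreducible cubic, a square discriminant forces the Galois group to be A_3, the cyclic group of order 3.

C_3 (order 3)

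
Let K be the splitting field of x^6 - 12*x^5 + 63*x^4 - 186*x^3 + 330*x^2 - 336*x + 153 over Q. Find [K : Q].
120

The degree of the splitting field over Q equals the order of the Galois group, so first determine the group. The polynomial f is an irreducible sextic over Q, so G = Gal(f/Q) is one of the 16 transitive subgroups 6T1, ..., 6T16 of S_6. The discriminant of f is -16003008, which is not a perfect square, so G is not contained in A_6. The transitive groups of degree 6 not contained in A_6 are: C_6 (6T1, order 6), S_3 (6T2, order 6), D_6 (6T3, order 12), C_3 x S_3 (6T5, order 18), A_4 x C_2 (6T6, order 24), S_4 (6T8, order 24), S_3 x S_3 (6T9, order 36), S_4 x C_2 (6T11, order 48), (S_3 x S_3) : C_2 (6T13, order 72), PGL(2,5) (6T14, order 120), S_6 (6T16, order 720). By Dedekind's theorem, for a prime p not dividing disc(f) the degrees of the irreducible factors of f mod p form the cycle type of an element of G. Factoring f modulo the 21 such primes p <= 89 (skipping 2, 3, 7, which divide the discriminant), each new pattern first appears at: mod 5: f = (x^6 + 3x^5 + 3x^4 + 4x^3 + 4x + 3), pattern 6; mod 11: f = (x + 7)(x^5 + 3x^4 + 9x^3 + 4x^2 + 5x + 3), pattern 5+1; mod 13: f = (x + 3)(x + 12)(x^4 + 12x^3 + 3x^2 + 1), pattern 4+1+1; mod 23: f = (x + 1)(x + 5)(x^2 + x + 19)(x^2 + 4x + 5), pattern 2+2+1+1; mod 43: f = (x^3 + 13x^2 + x + 3)(x^3 + 18x^2 + 8), pattern 3+3; mod 61: f = (x^2 + 28x + 34)(x^2 + 39x + 52)(x^2 + 43x + 30), pattern 2+2+2. No other pattern occurs in this range, so the set of observed cycle types is {6, 5+1, 4+1+1, 2+2+1+1, 3+3, 2+2+2}. The candidates containing elements of all these cycle types are PGL(2,5) (6T14) of order 120, S_6 (6T16) of order 720; the others are excluded. The observed types are precisely the cycle types that occur in PGL(2,5) (6T14) (apart from the identity). Each of the other remaining candidates has further cycle types, and by the Chebotarev density theorem the matching factorization patterns would occur for a proportion of primes equal to their share of the group: S_6 (6T16) additionally contains elements of type 4+2, 3+2+1, 3+1+1+1, 2+1+1+1+1 (265 of its 720 elements, about 37% of primes). None of the 21 primes tested shows any such pattern (for each of these groups the chance of that is below 10^-4), which rules them out. Hence G = PGL(2,5) (6T14), of order 120. The Galois group PGL(2,5) (6T14) has order 120, so the splitting field has degree 120 over Q.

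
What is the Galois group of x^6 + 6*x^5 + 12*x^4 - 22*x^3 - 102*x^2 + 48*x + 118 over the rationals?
The polynomial f is an irreducible sextic over Q, so G = Gal(f/Q) is one of the 16 transitive subgroups 6T1, ..., 6T16 of S_6. The discriminant of f is 371547363232512, which is not a perfect square, so G is not contained in A_6. The transitive groups of degree 6 not contained in A_6 are: C_6 (6T1, order 6), S_3 (6T2, order 6), D_6 (6T3, order 12), C_3 x S_3 (6T5, order 18), A_4 x C_2 (6T6, order 24), S_4 (6T8, order 24), S_3 x S_3 (6T9, order 36), S_4 x C_2 (6T11, order 48), (S_3 x S_3) : C_2 (6T13, order 72), PGL(2,5) (6T14, order 120), S_6 (6T16, order 720). By Dedekind's theorem, for a prime p not dividing disc(f) the degrees of the irreducible factors of f mod p form the cycle type of an element of G. Factoring f modulo the 22 such primes p <= 97 (skipping 2, 3, 31, which divide the discriminant), each new pattern first appears at: mod 5: f = (x^6 + x^5 + 2x^4 + 3x^3 + 3x^2 + 3x + 3), pattern 6; mod 11: f = (x + 4)(x + 7)(x^2 + 5)(x^2 + 6x + 1), pattern 2+2+1+1; mod 13: f = (x + 8)(x + 9)(x + 11)(x^3 + 4x^2 + 5x + 12), pattern 3+1+1+1; mod 41: f = (x^2 + 20x + 7)(x^2 + 30x + 33)(x^2 + 38x + 14), pattern 2+2+2; mod 97: f = (x^3 + 33x^2 + 8x + 58)(x^3 + 70x^2 + 22x + 89), pattern 3+3. No other pattern occurs in this range, so the set of observed cycle types is {6, 2+2+1+1, 3+1+1+1, 2+2+2, 3+3}. The candidates containing elements of all these cycle types are S_3 x S_3 (6T9) of order 36, (S_3 x S_3) : C_2 (6T13) of order 72, S_6 (6T16) of order 720; the others are excluded. The observed types are precisely the cycle types that occur in S_3 x S_3 (6T9) (apart from the identity). Each of the other remaining candidates has further cycle types, and by the Chebotarev density theorem the matching factorization patterns would occur for a proportion of primes equal to their share of the group: (S_3 x S_3) : C_2 (6T13) additionally contains elements of type 4+2, 3+2+1, 2+1+1+1+1 (36 of its 72 elements, about 50% of primes); S_6 (6T16) additionally contains elements of type 5+1, 4+2, 4+1+1, 3+2+1, 2+1+1+1+1 (459 of its 720 elements, about 64% of primes). None of the 22 primes tested shows any such pattern (for each of these groups the chance of that is below 10^-4), which rules them out. Hence G = S_3 x S_3 (6T9), of order 36.

S_3 x S_3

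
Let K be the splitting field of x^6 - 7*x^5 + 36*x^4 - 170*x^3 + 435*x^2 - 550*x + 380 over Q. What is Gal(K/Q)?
The polynomial f is an irreducible sextic over Q, so G = Gal(f/Q) is one of the 16 transitive subgroups 6T1, ..., 6T16 of S_6. The discriminant of f is 3670936038062500 = 60588250^2, a perfect square, so G is contained in A_6. The transitive groups of degree 6 contained in A_6 are: A_4 (6T4, order 12), S_4 (6T7, order 24), (C_3 x C_3) : C_4 (6T10, order 36), PSL(2,5) (6T12, order 60), A_6 (6T15, order 360). By Dedekind's theorem, for a prime p not dividing disc(f) the degrees of the irreducible factors of f mod p form the cycle type of an element of G. Factoring f modulo the 22 such primes p <= 101 (skipping 2, 5, 29, 61, which divide the discriminant), each new pattern first appears at: mod 3: f = (x^2 + x + 2)(x^4 + x^3 + 2x + 1), pattern 4+2; mod 11: f = (x^3 + 8x + 6)(x^3 + 4x^2 + 6x + 1), pattern 3+3; mod 19: f = (x)(x + 17)(x^2 + x + 16)(x^2 + 13x + 16), pattern 2+2+1+1; mod 101: f = (x + 28)(x + 51)(x + 97)(x^3 + 19x^2 + 24x + 87), pattern 3+1+1+1. No other pattern occurs in this range, so the set of observed cycle types is {4+2, 3+3, 2+2+1+1, 3+1+1+1}. The candidates containing elements of all these cycle types are (C_3 x C_3) : C_4 (6T10) of order 36, A_6 (6T15) of order 360; the others are excluded. The observed types are precisely the cycle types that occur in (C_3 x C_3) : C_4 (6T10) (apart from the identity). Each of the other remaining candidates has further cycle types, and by the Chebotarev density theorem the matching factorization patterns would occur for a proportion of primes equal to their share of the group: A_6 (6T15) additionally contains elements of type 5+1 (144 of its 360 elements, about 40% of primes). None of the 22 primes tested shows any such pattern (for each of these groups the chance of that is below 10^-4), which rules them out. Hence G = (C_3 x C_3) : C_4 (6T10), of order 36.

(C_3 x C_3) : C_4 (order 36)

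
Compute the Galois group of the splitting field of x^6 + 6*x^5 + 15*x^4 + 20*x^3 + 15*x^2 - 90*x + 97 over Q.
The polynomial f is an irreducible sextic over Q, so G = Gal(f/Q) is one of the 16 transitive subgroups 6T1, ..., 6T16 of S_6. The discriminant of f is -9727331052552192, which is not a perfect square, so G is not contained in A_6. The transitive groups of degree 6 not contained in A_6 are: C_6 (6T1, order 6), S_3 (6T2, order 6), D_6 (6T3, order 12), C_3 x S_3 (6T5, order 18), A_4 x C_2 (6T6, order 24), S_4 (6T8, order 24), S_3 x S_3 (6T9, order 36), S_4 x C_2 (6T11, order 48), (S_3 x S_3) : C_2 (6T13, order 72), PGL(2,5) (6T14, order 120), S_6 (6T16, order 720). By Dedekind's theorem, for a prime p not dividing disc(f) the degrees of the irreducible factors of f mod p form the cycle type of an element of G. Factoring f modulo the 27 such primes p <= 127 (skipping 2, 3, 17, 43, which divide the discriminant), each new pattern first appears at: mod 5: f = (x^6 + x^5 + 2), pattern 6; mod 7: f = (x + 3)(x^2 + 3x + 5)(x^3 + x + 6), pattern 3+2+1; mod 11: f = (x^2 + 9x + 5)(x^4 + 8x^3 + 4x^2 + 10x + 4), pattern 4+2; mod 13: f = (x + 4)(x + 7)(x^2 + 11)(x^2 + 8x + 5), pattern 2+2+1+1; mod 61: f = (x + 20)(x + 42)(x + 54)(x + 58)(x^2 + 15x + 31), pattern 2+1+1+1+1; mod 97: f = (x)(x + 74)(x + 78)(x^3 + 48x^2 + 42x + 14), pattern 3+1+1+1; mod 113: f = (x^2 + 25x + 105)(x^2 + 100x + 48)(x^2 + 107x + 33), pattern 2+2+2; mod 127: f = (x^3 + 52x^2 + 46x + 36)(x^3 + 81x^2 + 75x + 105), pattern 3+3. No other pattern occurs in this range, so the set of observed cycle types is {6, 3+2+1, 4+2, 2+2+1+1, 2+1+1+1+1, 3+1+1+1, 2+2+2, 3+3}. The candidates containing elements of all these cycle types are (S_3 x S_3) : C_2 (6T13) of order 72, S_6 (6T16) of order 720; the others are excluded. The observed types are precisely the cycle types that occur in (S_3 x S_3) : C_2 (6T13) (apart from the identity). Each of the other remaining candidates has further cycle types, and by the Chebotarev density theorem the matching factorization patterns would occur for a proportion of primes equal to their share of the group: S_6 (6T16) additionally contains elements of type 5+1, 4+1+1 (234 of its 720 elements, about 32% of primes). None of the 27 primes tested shows any such pattern (for each of these groups the chance of that is below 10^-4), which rules them out. Hence G = (S_3 x S_3) : C_2 (6T13), of order 72.

(S_3 x S_3) : C_2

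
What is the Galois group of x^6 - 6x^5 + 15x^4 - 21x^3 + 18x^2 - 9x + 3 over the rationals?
C_6, the cyclic group of order 6

The polynomial f is an irreducible sextic over Q, so G = Gal(f/Q) is one of the 16 transitive subgroups 6T1, ..., 6T16 of S_6. The discriminant of f is -19683, which is not a perfect square, so G is not contained in A_6. The transitive groups of degree 6 not contained in A_6 are: C_6 (6T1, order 6), S_3 (6T2, order 6), D_6 (6T3, order 12), C_3 x S_3 (6T5, order 18), A_4 x C_2 (6T6, order 24), S_4 (6T8, order 24), S_3 x S_3 (6T9, order 36), S_4 x C_2 (6T11, order 48), (S_3 x S_3) : C_2 (6T13, order 72), PGL(2,5) (6T14, order 120), S_6 (6T16, order 720). By Dedekind's theorem, for a prime p not dividing disc(f) the degrees of the irreducible factors of f mod p form the cycle type of an element of G. Factoring f modulo the 37 such primes p <= 163 (skipping 3, which divides the discriminant), each new pattern first appears at: mod 2: f = (x^6 + x^4 + x^3 + x + 1), pattern 6; mod 7: f = (x^3 + 4x^2 + 3x + 1)(x^3 + 4x^2 + 3x + 3), pattern 3+3; mod 17: f = (x^2 + 5x + 12)(x^2 + 11x + 6)(x^2 + 12x + 5), pattern 2+2+2; mod 19: f = (x + 3)(x + 4)(x + 5)(x + 8)(x + 15)(x + 16), pattern 1+1+1+1+1+1. No other pattern occurs in this range, so the set of observed cycle types is {6, 3+3, 2+2+2, 1+1+1+1+1+1}. The candidates containing elements of all these cycle types are C_6 (6T1) of order 6, D_6 (6T3) of order 12, C_3 x S_3 (6T5) of order 18, A_4 x C_2 (6T6) of order 24, S_3 x S_3 (6T9) of order 36, S_4 x C_2 (6T11) of order 48, (S_3 x S_3) : C_2 (6T13) of order 72, PGL(2,5) (6T14) of order 120, S_6 (6T16) of order 720; the others are excluded. The observed types are precisely the cycle types that occur in C_6 (6T1). Each of the other remaining candidates has further cycle types, and by the Chebotarev density theorem the matching factorization patterns would occur for a proportion of primes equal to their share of the group: D_6 (6T3) additionally contains elements of type 2+2+1+1 (3 of its 12 elements, about 25% of primes); C_3 x S_3 (6T5) additionally contains elements of type 3+1+1+1 (4 of its 18 elements, about 22% of primes); A_4 x C_2 (6T6) additionally contains elements of type 2+2+1+1, 2+1+1+1+1 (6 of its 24 elements, about 25% of primes); S_3 x S_3 (6T9) additionally contains elements of type 3+1+1+1, 2+2+1+1 (13 of its 36 elements, about 36% of primes); S_4 x C_2 (6T11) additionally contains elements of type 4+2, 4+1+1, 2+2+1+1, 2+1+1+1+1 (24 of its 48 elements, about 50% of primes); (S_3 x S_3) : C_2 (6T13) additionally contains elements of type 4+2, 3+2+1, 3+1+1+1, 2+2+1+1, 2+1+1+1+1 (49 of its 72 elements, about 68% of primes); PGL(2,5) (6T14) additionally contains elements of type 5+1, 4+1+1, 2+2+1+1 (69 of its 120 elements, about 58% of primes); S_6 (6T16) additionally contains elements of type 5+1, 4+2, 4+1+1, 3+2+1, 3+1+1+1, 2+2+1+1, 2+1+1+1+1 (544 of its 720 elements, about 76% of primes). None of the 37 primes tested shows any such pattern (for each of these groups the chance of that is below 10^-4), which rules them out. Hence G = C_6 (6T1), of order 6.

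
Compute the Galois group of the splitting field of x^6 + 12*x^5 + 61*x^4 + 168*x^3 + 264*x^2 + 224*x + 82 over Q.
S_4 x C_2 (order 48)

The polynomial f is an irreducible sextic over Q, so G = Gal(f/Q) is one of the 16 transitive subgroups 6T1, ..., 6T16 of S_6. The discriminant of f is -1722368, which is not a perfect square, so G is not contained in A_6. The transitive groups of degree 6 not contained in A_6 are: C_6 (6T1, order 6), S_3 (6T2, order 6), D_6 (6T3, order 12), C_3 x S_3 (6T5, order 18), A_4 x C_2 (6T6, order 24), S_4 (6T8, order 24), S_3 x S_3 (6T9, order 36), S_4 x C_2 (6T11, order 48), (S_3 x S_3) : C_2 (6T13, order 72), PGL(2,5) (6T14, order 120), S_6 (6T16, order 720). By Dedekind's theorem, for a prime p not dividing disc(f) the degrees of the irreducible factors of f mod p form the cycle type of an element of G. Factoring f modulo the 29 such primes p <= 127 (skipping 2, 29, which divide the discriminant), each new pattern first appears at: mod 3: f = (x^3 + x^2 + 2x + 1)(x^3 + 2x^2 + 1), pattern 3+3; mod 5: f = (x^6 + 2x^5 + x^4 + 3x^3 + 4x^2 + 4x + 2), pattern 6; mod 7: f = (x + 5)(x + 6)(x^4 + x^3 + 6x^2 + 2x + 6), pattern 4+1+1; mod 17: f = (x + 7)(x + 14)(x^2 + 2x + 15)(x^2 + 6x + 6), pattern 2+2+1+1; mod 23: f = (x^2 + 4x + 8)(x^2 + 14x + 15)(x^2 + 17x + 21), pattern 2+2+2; mod 67: f = (x^2 + 4x + 18)(x^4 + 8x^3 + 11x^2 + 47x + 12), pattern 4+2; mod 127: f = (x + 42)(x + 62)(x + 69)(x + 89)(x^2 + 4x + 125), pattern 2+1+1+1+1. No other pattern occurs in this range, so the set of observed cycle types is {3+3, 6, 4+1+1, 2+2+1+1, 2+2+2, 4+2, 2+1+1+1+1}. The candidates containing elements of all these cycle types are S_4 x C_2 (6T11) of order 48, S_6 (6T16) of order 720; the others are excluded. The observed types are precisely the cycle types that occur in S_4 x C_2 (6T11) (apart from the identity). Each of the other remaining candidates has further cycle types, and by the Chebotarev density theorem the matching factorization patterns would occur for a proportion of primes equal to their share of the group: S_6 (6T16) additionally contains elements of type 5+1, 3+2+1, 3+1+1+1 (304 of its 720 elements, about 42% of primes). None of the 29 primes tested shows any such pattern (for each of these groups the chance of that is below 10^-4), which rules them out. Hence G = S_4 x C_2 (6T11), of order 48.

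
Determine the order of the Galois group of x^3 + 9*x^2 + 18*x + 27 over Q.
6

The degree of the splitting field over Q equals the order of the Galois group, so first determine the group. The polynomial is an irreducible cubic over Q and its discriminant is -16767, which is not a perfect square. For an irreducible cubic, a non-square discriminant gives Galois group S_3. The Galois group S_3 (3T2) has order 6, so the splitting field has degree 6 over Q.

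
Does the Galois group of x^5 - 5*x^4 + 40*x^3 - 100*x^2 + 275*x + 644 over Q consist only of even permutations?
No

The polynomial is irreducible of degree 5 over Q. Its discriminant is 1815126914503125, which is not a perfect square. A Galois group lies in the alternating group exactly when the discriminant is a square in Q, so the Galois group (F_20) is not contained in A_5.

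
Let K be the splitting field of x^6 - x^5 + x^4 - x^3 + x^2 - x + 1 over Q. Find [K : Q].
The degree of the splitting field over Q equals the order of the Galois group, so first determine the group. The polynomial f is an irreducible sextic over Q, so G = Gal(f/Q) is one of the 16 transitive subgroups 6T1, ..., 6T16 of S_6. The discriminant of f is -16807, which is not a perfect square, so G is not contained in A_6. The transitive groups of degree 6 not contained in A_6 are: C_6 (6T1, order 6), S_3 (6T2, order 6), D_6 (6T3, order 12), C_3 x S_3 (6T5, order 18), A_4 x C_2 (6T6, order 24), S_4 (6T8, order 24), S_3 x S_3 (6T9, order 36), S_4 x C_2 (6T11, order 48), (S_3 x S_3) : C_2 (6T13, order 72), PGL(2,5) (6T14, order 120), S_6 (6T16, order 720). By Dedekind's theorem, for a prime p not dividing disc(f) the degrees of the irreducible factors of f mod p form the cycle type of an element of G. Factoring f modulo the 37 such primes p <= 163 (skipping 7, which divides the discriminant), each new pattern first appears at: mod 2: f = (x^3 + x + 1)(x^3 + x^2 + 1), pattern 3+3; mod 3: f = (x^6 + 2x^5 + x^4 + 2x^3 + x^2 + 2x + 1), pattern 6; mod 13: f = (x^2 + 7x + 1)(x^2 + 8x + 1)(x^2 + 10x + 1), pattern 2+2+2; mod 29: f = (x + 7)(x + 16)(x + 20)(x + 23)(x + 24)(x + 25), pattern 1+1+1+1+1+1. No other pattern occurs in this range, so the set of observed cycle types is {3+3, 6, 2+2+2, 1+1+1+1+1+1}. The candidates containing elements of all these cycle types are C_6 (6T1) of order 6, D_6 (6T3) of order 12, C_3 x S_3 (6T5) of order 18, A_4 x C_2 (6T6) of order 24, S_3 x S_3 (6T9) of order 36, S_4 x C_2 (6T11) of order 48, (S_3 x S_3) : C_2 (6T13) of order 72, PGL(2,5) (6T14) of order 120, S_6 (6T16) of order 720; the others are excluded. The observed types are precisely the cycle types that occur in C_6 (6T1). Each of the other remaining candidates has further cycle types, and by the Chebotarev density theorem the matching factorization patterns would occur for a proportion of primes equal to their share of the group: D_6 (6T3) additionally contains elements of type 2+2+1+1 (3 of its 12 elements, about 25% of primes); C_3 x S_3 (6T5) additionally contains elements of type 3+1+1+1 (4 of its 18 elements, about 22% of primes); A_4 x C_2 (6T6) additionally contains elements of type 2+2+1+1, 2+1+1+1+1 (6 of its 24 elements, about 25% of primes); S_3 x S_3 (6T9) additionally contains elements of type 3+1+1+1, 2+2+1+1 (13 of its 36 elements, about 36% of primes); S_4 x C_2 (6T11) additionally contains elements of type 4+2, 4+1+1, 2+2+1+1, 2+1+1+1+1 (24 of its 48 elements, about 50% of primes); (S_3 x S_3) : C_2 (6T13) additionally contains elements of type 4+2, 3+2+1, 3+1+1+1, 2+2+1+1, 2+1+1+1+1 (49 of its 72 elements, about 68% of primes); PGL(2,5) (6T14) additionally contains elements of type 5+1, 4+1+1, 2+2+1+1 (69 of its 120 elements, about 58% of primes); S_6 (6T16) additionally contains elements of type 5+1, 4+2, 4+1+1, 3+2+1, 3+1+1+1, 2+2+1+1, 2+1+1+1+1 (544 of its 720 elements, about 76% of primes). None of the 37 primes tested shows any such pattern (for each of these groups the chance of that is below 10^-4), which rules them out. Hence G = C_6 (6T1), of order 6. The Galois group C_6 (6T1) has order 6, so the splitting field has degree 6 over Q.

6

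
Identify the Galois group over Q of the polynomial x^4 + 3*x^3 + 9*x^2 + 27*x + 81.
The polynomial is an irreducible quartic over Q and its discriminant is 66430125, which is not a perfect square, so the Galois group is not contained in A_4. The resolvent cubic y^3 - 9*y^2 - 243*y + 1458 has exactly one rational root, so the Galois group is C_4 or D_4. The quartic becomes reducible over Q(sqrt(disc)), so the group is C_4.

C_4, the cyclic group of order 4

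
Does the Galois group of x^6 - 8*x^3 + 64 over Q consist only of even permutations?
The polynomial is irreducible of degree 6 over Q. Its discriminant is -21134460321792, which is not a perfect square. A Galois group lies in the alternating group exactly when the discriminant is a square in Q, so the Galois group (C_6) is not contained in A_6.

No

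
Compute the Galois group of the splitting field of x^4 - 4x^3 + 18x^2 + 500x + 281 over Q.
The polynomial is an irreducible quartic over Q and its discriminant is -1599215894528, which is not a perfect square, so the Galois group is not contained in A_4. The resolvent cubic y^3 - 18*y^2 - 3124*y - 234264 has exactly one rational root, so the Galois group is C_4 or D_4. The quartic remains irreducible over Q(sqrt(disc)), so the group is D_4.

4T3: D_4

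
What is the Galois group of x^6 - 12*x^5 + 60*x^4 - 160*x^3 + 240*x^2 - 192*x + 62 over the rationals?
D_6

The polynomial f is an irreducible sextic over Q, so G = Gal(f/Q) is one of the 16 transitive subgroups 6T1, ..., 6T16 of S_6. The discriminant of f is 1492992, which is not a perfect square, so G is not contained in A_6. The transitive groups of degree 6 not contained in A_6 are: C_6 (6T1, order 6), S_3 (6T2, order 6), D_6 (6T3, order 12), C_3 x S_3 (6T5, order 18), A_4 x C_2 (6T6, order 24), S_4 (6T8, order 24), S_3 x S_3 (6T9, order 36), S_4 x C_2 (6T11, order 48), (S_3 x S_3) : C_2 (6T13, order 72), PGL(2,5) (6T14, order 120), S_6 (6T16, order 720). By Dedekind's theorem, for a prime p not dividing disc(f) the degrees of the irreducible factors of f mod p form the cycle type of an element of G. Factoring f modulo the 79 such primes p <= 419 (skipping 2, 3, which divide the discriminant), each new pattern first appears at: mod 5: f = (x^2 + 3)(x^2 + x + 1)(x^2 + 2x + 4), pattern 2+2+2; mod 7: f = (x^3 + x^2 + 5x + 2)(x^3 + x^2 + 5x + 3), pattern 3+3; mod 13: f = (x^6 + x^5 + 8x^4 + 9x^3 + 6x^2 + 3x + 10), pattern 6; mod 17: f = (x + 3)(x + 10)(x^2 + x + 2)(x^2 + 8x + 5), pattern 2+2+1+1; mod 31: f = (x)(x + 8)(x + 10)(x + 17)(x + 19)(x + 27), pattern 1+1+1+1+1+1. No other pattern occurs in this range, so the set of observed cycle types is {2+2+2, 3+3, 6, 2+2+1+1, 1+1+1+1+1+1}. The candidates containing elements of all these cycle types are D_6 (6T3) of order 12, A_4 x C_2 (6T6) of order 24, S_3 x S_3 (6T9) of order 36, S_4 x C_2 (6T11) of order 48, (S_3 x S_3) : C_2 (6T13) of order 72, PGL(2,5) (6T14) of order 120, S_6 (6T16) of order 720; the others are excluded. The observed types are precisely the cycle types that occur in D_6 (6T3). Each of the other remaining candidates has further cycle types, and by the Chebotarev density theorem the matching factorization patterns would occur for a proportion of primes equal to their share of the group: A_4 x C_2 (6T6) additionally contains elements of type 2+1+1+1+1 (3 of its 24 elements, about 12% of primes); S_3 x S_3 (6T9) additionally contains elements of type 3+1+1+1 (4 of its 36 elements, about 11% of primes); S_4 x C_2 (6T11) additionally contains elements of type 4+2, 4+1+1, 2+1+1+1+1 (15 of its 48 elements, about 31% of primes); (S_3 x S_3) : C_2 (6T13) additionally contains elements of type 4+2, 3+2+1, 3+1+1+1, 2+1+1+1+1 (40 of its 72 elements, about 56% of primes); PGL(2,5) (6T14) additionally contains elements of type 5+1, 4+1+1 (54 of its 120 elements, about 45% of primes); S_6 (6T16) additionally contains elements of type 5+1, 4+2, 4+1+1, 3+2+1, 3+1+1+1, 2+1+1+1+1 (499 of its 720 elements, about 69% of primes). None of the 79 primes tested shows any such pattern (for each of these groups the chance of that is below 10^-4), which rules them out. Hence G = D_6 (6T3), of order 12.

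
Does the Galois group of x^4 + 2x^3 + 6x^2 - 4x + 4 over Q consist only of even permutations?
The polynomial is irreducible of degree 4 over Q. Its discriminant is 186624 = 432^2, a perfect square. A Galois group lies in the alternating group exactly when the discriminant is a square in Q, so the Galois group (V_4) is contained in A_4.

Yes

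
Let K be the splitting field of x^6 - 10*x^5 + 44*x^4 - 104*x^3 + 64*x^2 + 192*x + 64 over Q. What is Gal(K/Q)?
The polynomial f is an irreducible sextic over Q, so G = Gal(f/Q) is one of the 16 transitive subgroups 6T1, ..., 6T16 of S_6. The discriminant of f is 564385546240000 = 23756800^2, a perfect square, so G is contained in A_6. The transitive groups of degree 6 contained in A_6 are: A_4 (6T4, order 12), S_4 (6T7, order 24), (C_3 x C_3) : C_4 (6T10, order 36), PSL(2,5) (6T12, order 60), A_6 (6T15, order 360). By Dedekind's theorem, for a prime p not dividing disc(f) the degrees of the irreducible factors of f mod p form the cycle type of an element of G. Factoring f modulo the 19 such primes p <= 79 (skipping 2, 5, 29, which divide the discriminant), each new pattern first appears at: mod 3: f = (x^2 + 2x + 2)(x^4 + x + 2), pattern 4+2; mod 11: f = (x^3 + 2x^2 + x + 8)(x^3 + 10x^2 + x + 8), pattern 3+3; mod 19: f = (x + 1)(x + 3)(x^2 + x + 9)(x^2 + 4x + 8), pattern 2+2+1+1; mod 61: f = (x + 7)(x + 21)(x + 54)(x^3 + 30x^2 + 12x + 8), pattern 3+1+1+1. No other pattern occurs in this range, so the set of observed cycle types is {4+2, 3+3, 2+2+1+1, 3+1+1+1}. The candidates containing elements of all these cycle types are (C_3 x C_3) : C_4 (6T10) of order 36, A_6 (6T15) of order 360; the others are excluded. The observed types are precisely the cycle types that occur in (C_3 x C_3) : C_4 (6T10) (apart from the identity). Each of the other remaining candidates has further cycle types, and by the Chebotarev density theorem the matching factorization patterns would occur for a proportion of primes equal to their share of the group: A_6 (6T15) additionally contains elements of type 5+1 (144 of its 360 elements, about 40% of primes). None of the 19 primes tested shows any such pattern (for each of these groups the chance of that is below 10^-4), which rules them out. Hence G = (C_3 x C_3) : C_4 (6T10), of order 36.

(C_3 x C_3) : C_4, the transitive group 6T10 of order 36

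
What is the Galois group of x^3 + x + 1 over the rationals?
S_3, the symmetric group on 3 letters

The polynomial is an irreducible cubic over Q and its discriminant is -31, which is not a perfect square. For an irreducible cubic, a non-square discriminant gives Galois group S_3.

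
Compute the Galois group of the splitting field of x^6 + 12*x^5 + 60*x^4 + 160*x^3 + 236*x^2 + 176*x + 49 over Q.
S_4 x C_2

The polynomial f is an irreducible sextic over Q, so G = Gal(f/Q) is one of the 16 transitive subgroups 6T1, ..., 6T16 of S_6. The discriminant of f is -3356224, which is not a perfect square, so G is not contained in A_6. The transitive groups of degree 6 not contained in A_6 are: C_6 (6T1, order 6), S_3 (6T2, order 6), D_6 (6T3, order 12), C_3 x S_3 (6T5, order 18), A_4 x C_2 (6T6, order 24), S_4 (6T8, order 24), S_3 x S_3 (6T9, order 36), S_4 x C_2 (6T11, order 48), (S_3 x S_3) : C_2 (6T13, order 72), PGL(2,5) (6T14, order 120), S_6 (6T16, order 720). By Dedekind's theorem, for a prime p not dividing disc(f) the degrees of the irreducible factors of f mod p form the cycle type of an element of G. Factoring f modulo the 67 such primes p <= 347 (skipping 2, 229, which divide the discriminant), each new pattern first appears at: mod 3: f = (x^6 + x^3 + 2x^2 + 2x + 1), pattern 6; mod 5: f = (x^3 + 3x^2 + 2x + 2)(x^3 + 4x^2 + x + 2), pattern 3+3; mod 7: f = (x)(x + 4)(x^4 + x^3 + 6x + 2), pattern 4+1+1; mod 13: f = (x^2 + 4x + 9)(x^4 + 8x^3 + 6x^2 + 12x + 4), pattern 4+2; mod 23: f = (x^2 + 4x + 16)(x^2 + 9x + 9)(x^2 + 22x + 12), pattern 2+2+2; mod 29: f = (x + 12)(x + 21)(x^2 + 3x + 9)(x^2 + 5x + 13), pattern 2+2+1+1; mod 193: f = (x + 8)(x + 46)(x + 96)(x + 101)(x + 151)(x + 189), pattern 1+1+1+1+1+1; mod 347: f = (x + 5)(x + 153)(x + 198)(x + 346)(x^2 + 4x + 259), pattern 2+1+1+1+1. No other pattern occurs in this range, so the set of observed cycle types is {6, 3+3, 4+1+1, 4+2, 2+2+2, 2+2+1+1, 1+1+1+1+1+1, 2+1+1+1+1}. The candidates containing elements of all these cycle types are S_4 x C_2 (6T11) of order 48, S_6 (6T16) of order 720; the others are excluded. The observed types are precisely the cycle types that occur in S_4 x C_2 (6T11). Each of the other remaining candidates has further cycle types, and by the Chebotarev density theorem the matching factorization patterns would occur for a proportion of primes equal to their share of the group: S_6 (6T16) additionally contains elements of type 5+1, 3+2+1, 3+1+1+1 (304 of its 720 elements, about 42% of primes). None of the 67 primes tested shows any such pattern (for each of these groups the chance of that is below 10^-4), which rules them out. Hence G = S_4 x C_2 (6T11), of order 48.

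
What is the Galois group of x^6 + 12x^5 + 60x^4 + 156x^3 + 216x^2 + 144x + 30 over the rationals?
The polynomial f is an irreducible sextic over Q, so G = Gal(f/Q) is one of the 16 transitive subgroups 6T1, ..., 6T16 of S_6. The discriminant of f is 40310784, which is not a perfect square, so G is not contained in A_6. The transitive groups of degree 6 not contained in A_6 are: C_6 (6T1, order 6), S_3 (6T2, order 6), D_6 (6T3, order 12), C_3 x S_3 (6T5, order 18), A_4 x C_2 (6T6, order 24), S_4 (6T8, order 24), S_3 x S_3 (6T9, order 36), S_4 x C_2 (6T11, order 48), (S_3 x S_3) : C_2 (6T13, order 72), PGL(2,5) (6T14, order 120), S_6 (6T16, order 720). By Dedekind's theorem, for a prime p not dividing disc(f) the degrees of the irreducible factors of f mod p form the cycle type of an element of G. Factoring f modulo the 14 such primes p <= 53 (skipping 2, 3, which divide the discriminant), each new pattern first appears at: mod 5: f = (x)(x + 1)(x^2 + 2)(x^2 + x + 2), pattern 2+2+1+1; mod 7: f = (x^6 + 5x^5 + 4x^4 + 2x^3 + 6x^2 + 4x + 2), pattern 6; mod 19: f = (x + 12)(x + 15)(x + 17)(x^3 + 6x^2 + 12x + 11), pattern 3+1+1+1; mod 31: f = (x^2 + 2x + 11)(x^2 + 16x + 21)(x^2 + 25x + 11), pattern 2+2+2; mod 43: f = (x^3 + 6x^2 + 12x + 13)(x^3 + 6x^2 + 12x + 42), pattern 3+3. No other pattern occurs in this range, so the set of observed cycle types is {2+2+1+1, 6, 3+1+1+1, 2+2+2, 3+3}. The candidates containing elements of all these cycle types are S_3 x S_3 (6T9) of order 36, (S_3 x S_3) : C_2 (6T13) of order 72, S_6 (6T16) of order 720; the others are excluded. The observed types are precisely the cycle types that occur in S_3 x S_3 (6T9) (apart from the identity). Each of the other remaining candidates has further cycle types, and by the Chebotarev density theorem the matching factorization patterns would occur for a proportion of primes equal to their share of the group: (S_3 x S_3) : C_2 (6T13) additionally contains elements of type 4+2, 3+2+1, 2+1+1+1+1 (36 of its 72 elements, about 50% of primes); S_6 (6T16) additionally contains elements of type 5+1, 4+2, 4+1+1, 3+2+1, 2+1+1+1+1 (459 of its 720 elements, about 64% of primes). None of the 14 primes tested shows any such pattern (for each of these groups the chance of that is below 10^-4), which rules them out. Hence G = S_3 x S_3 (6T9), of order 36.

S_3 x S_3 (order 36)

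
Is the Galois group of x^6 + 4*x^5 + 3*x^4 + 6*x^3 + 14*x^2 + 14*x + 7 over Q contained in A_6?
The polynomial is irreducible of degree 6 over Q. Its discriminant is 5489031744 = 74088^2, a perfect square. A Galois group lies in the alternating group exactly when the discriminant is a square in Q, so the Galois group (A_4) is contained in A_6.

Yes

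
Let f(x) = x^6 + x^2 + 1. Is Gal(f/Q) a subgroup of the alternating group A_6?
The polynomial is irreducible of degree 6 over Q. Its discriminant is -61504, which is not a perfect square. A Galois group lies in the alternating group exactly when the discriminant is a square in Q, so the Galois group (S_4 x C_2) is not contained in A_6.

No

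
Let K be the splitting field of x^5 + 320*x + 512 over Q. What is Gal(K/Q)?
The polynomial f is an irreducible quintic over Q, so G = Gal(f/Q) is a transitive subgroup of S_5: one of C_5 (5T1, order 5), D_5 (5T2, order 10), F_20 (5T3, order 20), A_5 (5T4, order 60) or S_5 (5T5, order 120). The discriminant of f is 1073741824000000 = 32768000^2, a perfect square, so G is contained in A_5. The transitive groups of degree 5 contained in A_5 are: C_5 (5T1, order 5), D_5 (5T2, order 10), A_5 (5T4, order 60). By Dedekind's theorem, for a prime p not dividing disc(f) the degrees of the irreducible factors of f mod p form the cycle type of an element of G. Factoring f modulo the 2 such primes p <= 7 (skipping 2, 5, which divide the discriminant), each new pattern first appears at: mod 3: f = (x^5 + 2x + 2), pattern 5; mod 7: f = (x + 4)(x + 6)(x^3 + 4x^2 + 6x + 5), pattern 3+1+1. No other pattern occurs in this range, so the set of observed cycle types is {5, 3+1+1}. Among the candidates above, the only group containing elements of all these cycle types is A_5 (5T4) — each of C_5 (5T1), D_5 (5T2) lacks at least one of them. Hence G = A_5 (5T4), of order 60.

A_5, the alternating group on 5 letters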